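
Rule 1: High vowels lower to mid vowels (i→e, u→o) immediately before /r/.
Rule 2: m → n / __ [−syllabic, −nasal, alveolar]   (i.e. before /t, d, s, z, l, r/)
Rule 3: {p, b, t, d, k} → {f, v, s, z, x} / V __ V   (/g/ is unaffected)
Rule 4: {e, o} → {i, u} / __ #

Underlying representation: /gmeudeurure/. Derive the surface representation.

gmeuzeorori

Rule 1 (pre-rhotic lowering): /u/ is a high vowel immediately before /r/, so it lowers to [o]. /u/ is a high vowel immediately before /r/, so it lowers to [o]. /gmeudeurure/ → gmeudeorore.
Rule 2 (nasal place assimilation): no segment meets the environment; /gmeudeorore/ is unchanged.
Rule 3 (intervocalic spirantization): /d/ is a stop between vowels /u/ and /e/, so it spirantizes to the fricative [z]. /gmeudeorore/ → gmeuzeorore.
Rule 4 (final vowel raising): /e/ is a mid vowel in word-final position, so it raises to [i]. /gmeuzeorore/ → gmeuzeorori.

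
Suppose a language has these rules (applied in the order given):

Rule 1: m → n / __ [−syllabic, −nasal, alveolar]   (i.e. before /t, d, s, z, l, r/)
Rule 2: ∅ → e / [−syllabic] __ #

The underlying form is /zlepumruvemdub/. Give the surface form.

zlepunruvendube

Rule 1 (nasal place assimilation): /m/ precedes the alveolar consonant /r/, so it assimilates in place to [n]. /m/ precedes the alveolar consonant /d/, so it assimilates in place to [n]. /zlepumruvemdub/ → zlepunruvendub.
Rule 2 (final e-epenthesis): the form ends in the consonant /b/, so [e] is inserted word-finally. /zlepunruvendub/ → zlepunruvendube.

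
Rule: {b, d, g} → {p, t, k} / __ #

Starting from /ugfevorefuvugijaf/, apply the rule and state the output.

ugfevorefuvugijaf

No segment of /ugfevorefuvugijaf/ meets the structural description of the rule, so the form surfaces unchanged.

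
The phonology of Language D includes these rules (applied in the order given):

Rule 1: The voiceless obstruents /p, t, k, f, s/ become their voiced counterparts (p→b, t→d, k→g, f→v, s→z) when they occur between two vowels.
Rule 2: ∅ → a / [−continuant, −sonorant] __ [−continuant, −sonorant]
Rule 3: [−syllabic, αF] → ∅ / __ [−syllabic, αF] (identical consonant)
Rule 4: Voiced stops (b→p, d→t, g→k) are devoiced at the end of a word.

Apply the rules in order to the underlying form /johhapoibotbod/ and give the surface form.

Rule 1 (intervocalic voicing): /p/ is a voiceless obstruent between vowels /a/ and /o/, so it voices to [b]. /johhapoibotbod/ → johhaboibotbod.
Rule 2 (stop-cluster a-epenthesis): /t/ and /b/ form a stop–stop cluster, so [a] is inserted between them. /johhaboibotbod/ → johhaboibotabod.
Rule 3 (degemination): /hh/ is a geminate; the first /h/ deletes. /johhaboibotabod/ → johaboibotabod.
Rule 4 (final devoicing): /d/ is a voiced stop in word-final position, so it devoices to [t]. /johaboibotabod/ → johaboibotabot.

johaboibotabot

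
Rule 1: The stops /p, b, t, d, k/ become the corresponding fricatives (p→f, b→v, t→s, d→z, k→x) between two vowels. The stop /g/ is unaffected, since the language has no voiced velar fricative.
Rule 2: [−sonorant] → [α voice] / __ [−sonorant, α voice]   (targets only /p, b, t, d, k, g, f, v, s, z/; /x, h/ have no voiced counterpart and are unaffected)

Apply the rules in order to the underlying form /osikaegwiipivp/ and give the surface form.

Rule 1 (intervocalic spirantization): /k/ is a stop between vowels /i/ and /a/, so it spirantizes to the fricative [x]. /p/ is a stop between vowels /i/ and /i/, so it spirantizes to the fricative [f]. /osikaegwiipivp/ → osixaegwiifivp.
Rule 2 (regressive voicing assimilation): /v/ precedes the voiceless obstruent /p/, so it devoices to [f] by assimilation. /osixaegwiifivp/ → osixaegwiififp.

osixaegwiififp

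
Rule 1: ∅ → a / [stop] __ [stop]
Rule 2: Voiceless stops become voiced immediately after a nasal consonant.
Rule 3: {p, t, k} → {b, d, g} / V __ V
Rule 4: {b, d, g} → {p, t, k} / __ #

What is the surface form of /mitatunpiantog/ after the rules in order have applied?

midadunbiandok

Rule 1 (stop-cluster a-epenthesis): no segment meets the environment; /mitatunpiantog/ is unchanged.
Rule 2 (post-nasal voicing): /p/ is a voiceless stop immediately after the nasal /n/, so it voices to [b]. /t/ is a voiceless stop immediately after the nasal /n/, so it voices to [d]. /mitatunpiantog/ → mitatunbiandog.
Rule 3 (intervocalic voicing): /t/ is a voiceless stop between vowels /i/ and /a/, so it voices to [d]. /t/ is a voiceless stop between vowels /a/ and /u/, so it voices to [d]. /mitatunbiandog/ → midadunbiandog.
Rule 4 (final devoicing): /g/ is a voiced stop in word-final position, so it devoices to [k]. /midadunbiandog/ → midadunbiandok.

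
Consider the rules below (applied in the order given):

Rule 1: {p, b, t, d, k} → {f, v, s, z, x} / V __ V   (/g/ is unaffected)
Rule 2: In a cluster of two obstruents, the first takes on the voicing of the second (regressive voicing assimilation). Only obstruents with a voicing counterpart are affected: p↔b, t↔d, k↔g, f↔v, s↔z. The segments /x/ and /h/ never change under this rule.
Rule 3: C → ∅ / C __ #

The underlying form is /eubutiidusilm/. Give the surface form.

euvusiizusil

Rule 1 (intervocalic spirantization): /b/ is a stop between vowels /u/ and /u/, so it spirantizes to the fricative [v]. /t/ is a stop between vowels /u/ and /i/, so it spirantizes to the fricative [s]. /d/ is a stop between vowels /i/ and /u/, so it spirantizes to the fricative [z]. /eubutiidusilm/ → euvusiizusilm.
Rule 2 (regressive voicing assimilation): no segment meets the environment; /euvusiizusilm/ is unchanged.
Rule 3 (final cluster simplification): /m/ is the second consonant of a word-final cluster /lm/, so it deletes. /euvusiizusilm/ → euvusiizusil.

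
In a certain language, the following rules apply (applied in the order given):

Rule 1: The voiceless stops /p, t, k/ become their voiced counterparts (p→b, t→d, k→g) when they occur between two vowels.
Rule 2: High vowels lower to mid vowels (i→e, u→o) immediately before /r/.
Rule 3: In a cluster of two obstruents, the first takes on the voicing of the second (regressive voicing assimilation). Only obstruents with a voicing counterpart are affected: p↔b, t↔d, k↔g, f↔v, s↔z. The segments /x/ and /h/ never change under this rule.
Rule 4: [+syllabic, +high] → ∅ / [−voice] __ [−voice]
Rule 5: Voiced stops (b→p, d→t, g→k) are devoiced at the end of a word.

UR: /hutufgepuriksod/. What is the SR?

Rule 1 (intervocalic voicing): /t/ is a voiceless stop between vowels /u/ and /u/, so it voices to [d]. /p/ is a voiceless stop between vowels /e/ and /u/, so it voices to [b]. /hutufgepuriksod/ → hudufgeburiksod.
Rule 2 (pre-rhotic lowering): /u/ is a high vowel immediately before /r/, so it lowers to [o]. /hudufgeburiksod/ → hudufgeboriksod.
Rule 3 (regressive voicing assimilation): /f/ precedes the voiced obstruent /g/, so it voices to [v] by assimilation. /hudufgeboriksod/ → huduvgeboriksod.
Rule 4 (high vowel syncope): no segment meets the environment; /huduvgeboriksod/ is unchanged.
Rule 5 (final devoicing): /d/ is a voiced stop in word-final position, so it devoices to [t]. /huduvgeboriksod/ → huduvgeboriksot.

huduvgeboriksot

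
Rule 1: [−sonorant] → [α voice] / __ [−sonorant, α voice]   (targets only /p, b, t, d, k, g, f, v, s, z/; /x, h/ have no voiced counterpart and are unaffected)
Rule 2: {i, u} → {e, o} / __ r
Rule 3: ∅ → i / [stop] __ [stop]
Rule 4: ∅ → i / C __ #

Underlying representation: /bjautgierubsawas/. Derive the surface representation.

Rule 1 (regressive voicing assimilation): /t/ precedes the voiced obstruent /g/, so it voices to [d] by assimilation. /b/ precedes the voiceless obstruent /s/, so it devoices to [p] by assimilation. /bjautgierubsawas/ → bjaudgierupsawas.
Rule 2 (pre-rhotic lowering): no segment meets the environment; /bjaudgierupsawas/ is unchanged.
Rule 3 (stop-cluster i-epenthesis): /d/ and /g/ form a stop–stop cluster, so [i] is inserted between them. /bjaudgierupsawas/ → bjaudigierupsawas.
Rule 4 (final i-epenthesis): the form ends in the consonant /s/, so [i] is inserted word-finally. /bjaudigierupsawas/ → bjaudigierupsawasi.

bjaudigierupsawasi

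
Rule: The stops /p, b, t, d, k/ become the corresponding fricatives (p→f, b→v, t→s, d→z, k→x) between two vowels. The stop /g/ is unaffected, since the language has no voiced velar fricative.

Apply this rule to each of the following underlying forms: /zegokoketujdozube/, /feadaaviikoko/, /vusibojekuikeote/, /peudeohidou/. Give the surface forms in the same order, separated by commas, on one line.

/zegokoketujdozube/: /k/ is a stop between vowels /o/ and /o/, so it spirantizes to the fricative [x]. /k/ is a stop between vowels /o/ and /e/, so it spirantizes to the fricative [x]. /t/ is a stop between vowels /e/ and /u/, so it spirantizes to the fricative [s]. /b/ is a stop between vowels /u/ and /e/, so it spirantizes to the fricative [v]. → [zegoxoxesujdozuve].
/feadaaviikoko/: /d/ is a stop between vowels /a/ and /a/, so it spirantizes to the fricative [z]. /k/ is a stop between vowels /i/ and /o/, so it spirantizes to the fricative [x]. /k/ is a stop between vowels /o/ and /o/, so it spirantizes to the fricative [x]. → [feazaaviixoxo].
/vusibojekuikeote/: /b/ is a stop between vowels /i/ and /o/, so it spirantizes to the fricative [v]. /k/ is a stop between vowels /e/ and /u/, so it spirantizes to the fricative [x]. /k/ is a stop between vowels /i/ and /e/, so it spirantizes to the fricative [x]. /t/ is a stop between vowels /o/ and /e/, so it spirantizes to the fricative [s]. → [vusivojexuixeose].
/peudeohidou/: /d/ is a stop between vowels /u/ and /e/, so it spirantizes to the fricative [z]. /d/ is a stop between vowels /i/ and /o/, so it spirantizes to the fricative [z]. → [peuzeohizou].

zegoxoxesujdozuve, feazaaviixoxo, vusivojexuixeose, peuzeohizou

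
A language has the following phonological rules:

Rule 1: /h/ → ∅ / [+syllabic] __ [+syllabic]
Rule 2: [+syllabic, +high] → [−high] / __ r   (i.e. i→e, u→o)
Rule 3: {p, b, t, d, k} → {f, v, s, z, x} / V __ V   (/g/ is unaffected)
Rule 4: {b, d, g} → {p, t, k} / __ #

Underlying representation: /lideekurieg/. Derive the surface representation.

Rule 1 (intervocalic h-deletion): no segment meets the environment; /lideekurieg/ is unchanged.
Rule 2 (pre-rhotic lowering): /u/ is a high vowel immediately before /r/, so it lowers to [o]. /lideekurieg/ → lideekorieg.
Rule 3 (intervocalic spirantization): /d/ is a stop between vowels /i/ and /e/, so it spirantizes to the fricative [z]. /k/ is a stop between vowels /e/ and /o/, so it spirantizes to the fricative [x]. /lideekorieg/ → lizeexorieg.
Rule 4 (final devoicing): /g/ is a voiced stop in word-final position, so it devoices to [k]. /lizeexorieg/ → lizeexoriek.

lizeexoriek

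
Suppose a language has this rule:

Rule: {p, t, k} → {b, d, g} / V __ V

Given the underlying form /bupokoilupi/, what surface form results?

bubogoilubi

/p/ is a voiceless stop between vowels /u/ and /o/, so it voices to [b].
/k/ is a voiceless stop between vowels /o/ and /o/, so it voices to [g].
/p/ is a voiceless stop between vowels /u/ and /i/, so it voices to [b].
Surface form: [bubogoilubi].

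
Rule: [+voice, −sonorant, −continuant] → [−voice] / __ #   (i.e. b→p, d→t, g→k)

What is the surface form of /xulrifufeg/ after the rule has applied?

/g/ is a voiced stop in word-final position, so it devoices to [k].
Surface form: [xulrifufek].

xulrifufek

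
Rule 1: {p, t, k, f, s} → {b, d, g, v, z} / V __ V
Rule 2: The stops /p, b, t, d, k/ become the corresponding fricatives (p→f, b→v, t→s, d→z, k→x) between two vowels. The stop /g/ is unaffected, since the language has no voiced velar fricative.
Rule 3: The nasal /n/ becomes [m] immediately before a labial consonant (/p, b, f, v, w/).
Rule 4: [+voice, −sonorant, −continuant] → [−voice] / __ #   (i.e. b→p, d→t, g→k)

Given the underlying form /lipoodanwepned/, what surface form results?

livoozamwepnet

Rule 1 (intervocalic voicing): /p/ is a voiceless obstruent between vowels /i/ and /o/, so it voices to [b]. /lipoodanwepned/ → liboodanwepned.
Rule 2 (intervocalic spirantization): /b/ is a stop between vowels /i/ and /o/, so it spirantizes to the fricative [v]. /d/ is a stop between vowels /o/ and /a/, so it spirantizes to the fricative [z]. /liboodanwepned/ → livoozanwepned.
Rule 3 (nasal place assimilation): /n/ precedes the labial consonant /w/, so it assimilates in place to [m]. /livoozanwepned/ → livoozamwepned.
Rule 4 (final devoicing): /d/ is a voiced stop in word-final position, so it devoices to [t]. /livoozamwepned/ → livoozamwepnet.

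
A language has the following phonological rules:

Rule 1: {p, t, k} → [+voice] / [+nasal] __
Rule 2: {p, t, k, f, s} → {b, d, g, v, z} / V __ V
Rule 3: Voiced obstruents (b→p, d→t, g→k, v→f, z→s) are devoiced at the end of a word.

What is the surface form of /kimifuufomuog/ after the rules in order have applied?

kimivuuvomuok

Rule 1 (post-nasal voicing): no segment meets the environment; /kimifuufomuog/ is unchanged.
Rule 2 (intervocalic voicing): /f/ is a voiceless obstruent between vowels /i/ and /u/, so it voices to [v]. /f/ is a voiceless obstruent between vowels /u/ and /o/, so it voices to [v]. /kimifuufomuog/ → kimivuuvomuog.
Rule 3 (final devoicing): /g/ is a voiced obstruent in word-final position, so it devoices to [k]. /kimivuuvomuog/ → kimivuuvomuok.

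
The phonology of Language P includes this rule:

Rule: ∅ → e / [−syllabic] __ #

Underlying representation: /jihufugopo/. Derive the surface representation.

jihufugopo

No segment of /jihufugopo/ meets the structural description of the rule, so the form surfaces unchanged.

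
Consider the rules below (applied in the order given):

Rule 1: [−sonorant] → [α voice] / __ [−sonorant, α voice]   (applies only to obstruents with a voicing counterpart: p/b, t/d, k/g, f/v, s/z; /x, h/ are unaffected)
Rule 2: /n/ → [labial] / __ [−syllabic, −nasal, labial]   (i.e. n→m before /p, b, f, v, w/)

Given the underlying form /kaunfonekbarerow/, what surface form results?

kaumfonegbarerow

Rule 1 (regressive voicing assimilation): /k/ precedes the voiced obstruent /b/, so it voices to [g] by assimilation. /kaunfonekbarerow/ → kaunfonegbarerow.
Rule 2 (nasal place assimilation): /n/ precedes the labial consonant /f/, so it assimilates in place to [m]. /kaunfonegbarerow/ → kaumfonegbarerow.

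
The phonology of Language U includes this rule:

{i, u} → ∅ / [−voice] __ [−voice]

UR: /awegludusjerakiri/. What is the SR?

No segment of /awegludusjerakiri/ meets the structural description of the rule, so the form surfaces unchanged.

awegludusjerakiri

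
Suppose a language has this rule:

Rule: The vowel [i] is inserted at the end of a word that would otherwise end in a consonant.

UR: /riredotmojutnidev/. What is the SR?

the form ends in the consonant /v/, so [i] is inserted word-finally.
Surface form: [riredotmojutnidevi].

riredotmojutnidevi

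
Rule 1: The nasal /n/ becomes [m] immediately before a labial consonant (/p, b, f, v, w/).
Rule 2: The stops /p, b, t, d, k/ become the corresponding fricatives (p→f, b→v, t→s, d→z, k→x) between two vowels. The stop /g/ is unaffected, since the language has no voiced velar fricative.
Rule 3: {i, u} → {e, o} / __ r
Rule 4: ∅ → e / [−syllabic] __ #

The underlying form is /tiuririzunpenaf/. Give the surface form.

Rule 1 (nasal place assimilation): /n/ precedes the labial consonant /p/, so it assimilates in place to [m]. /tiuririzunpenaf/ → tiuririzumpenaf.
Rule 2 (intervocalic spirantization): no segment meets the environment; /tiuririzumpenaf/ is unchanged.
Rule 3 (pre-rhotic lowering): /u/ is a high vowel immediately before /r/, so it lowers to [o]. /i/ is a high vowel immediately before /r/, so it lowers to [e]. /tiuririzumpenaf/ → tiorerizumpenaf.
Rule 4 (final e-epenthesis): the form ends in the consonant /f/, so [e] is inserted word-finally. /tiorerizumpenaf/ → tiorerizumpenafe.

tiorerizumpenafe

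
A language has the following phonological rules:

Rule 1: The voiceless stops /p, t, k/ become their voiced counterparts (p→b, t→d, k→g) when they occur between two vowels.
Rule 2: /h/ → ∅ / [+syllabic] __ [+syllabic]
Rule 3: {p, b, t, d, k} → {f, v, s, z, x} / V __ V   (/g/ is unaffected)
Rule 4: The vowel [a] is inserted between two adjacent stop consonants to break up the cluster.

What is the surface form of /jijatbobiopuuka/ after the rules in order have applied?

jijataboviovuuga

Rule 1 (intervocalic voicing): /p/ is a voiceless stop between vowels /o/ and /u/, so it voices to [b]. /k/ is a voiceless stop between vowels /u/ and /a/, so it voices to [g]. /jijatbobiopuuka/ → jijatbobiobuuga.
Rule 2 (intervocalic h-deletion): no segment meets the environment; /jijatbobiobuuga/ is unchanged.
Rule 3 (intervocalic spirantization): /b/ is a stop between vowels /o/ and /i/, so it spirantizes to the fricative [v]. /b/ is a stop between vowels /o/ and /u/, so it spirantizes to the fricative [v]. /jijatbobiobuuga/ → jijatboviovuuga.
Rule 4 (stop-cluster a-epenthesis): /t/ and /b/ form a stop–stop cluster, so [a] is inserted between them. /jijatboviovuuga/ → jijataboviovuuga.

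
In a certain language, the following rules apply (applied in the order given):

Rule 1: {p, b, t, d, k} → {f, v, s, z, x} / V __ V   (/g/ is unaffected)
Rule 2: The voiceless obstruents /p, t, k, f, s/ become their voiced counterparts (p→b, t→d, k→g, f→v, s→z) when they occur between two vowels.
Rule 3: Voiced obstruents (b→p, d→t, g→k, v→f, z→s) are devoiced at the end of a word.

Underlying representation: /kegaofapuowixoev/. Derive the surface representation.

kegaovavuowixoef

Rule 1 (intervocalic spirantization): /p/ is a stop between vowels /a/ and /u/, so it spirantizes to the fricative [f]. /kegaofapuowixoev/ → kegaofafuowixoev.
Rule 2 (intervocalic voicing): /f/ is a voiceless obstruent between vowels /o/ and /a/, so it voices to [v]. /f/ is a voiceless obstruent between vowels /a/ and /u/, so it voices to [v]. /kegaofafuowixoev/ → kegaovavuowixoev.
Rule 3 (final devoicing): /v/ is a voiced obstruent in word-final position, so it devoices to [f]. /kegaovavuowixoev/ → kegaovavuowixoef.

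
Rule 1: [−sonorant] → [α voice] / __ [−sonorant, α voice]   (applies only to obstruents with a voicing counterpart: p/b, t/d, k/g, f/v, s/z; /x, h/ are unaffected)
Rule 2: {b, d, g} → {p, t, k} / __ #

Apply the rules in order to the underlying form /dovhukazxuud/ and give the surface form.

dofhukasxuut

Rule 1 (regressive voicing assimilation): /v/ precedes the voiceless obstruent /h/, so it devoices to [f] by assimilation. /z/ precedes the voiceless obstruent /x/, so it devoices to [s] by assimilation. /dovhukazxuud/ → dofhukasxuud.
Rule 2 (final devoicing): /d/ is a voiced stop in word-final position, so it devoices to [t]. /dofhukasxuud/ → dofhukasxuut.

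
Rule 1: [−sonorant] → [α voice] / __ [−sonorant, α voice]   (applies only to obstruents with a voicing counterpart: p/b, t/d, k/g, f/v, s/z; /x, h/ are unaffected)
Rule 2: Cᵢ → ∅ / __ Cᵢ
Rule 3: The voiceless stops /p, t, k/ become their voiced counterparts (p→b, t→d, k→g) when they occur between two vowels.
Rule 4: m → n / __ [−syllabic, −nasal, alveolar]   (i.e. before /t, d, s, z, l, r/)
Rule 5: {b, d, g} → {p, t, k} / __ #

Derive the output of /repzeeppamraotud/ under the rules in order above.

rebzeebanraodut

Rule 1 (regressive voicing assimilation): /p/ precedes the voiced obstruent /z/, so it voices to [b] by assimilation. /repzeeppamraotud/ → rebzeeppamraotud.
Rule 2 (degemination): /pp/ is a geminate; the first /p/ deletes. /rebzeeppamraotud/ → rebzeepamraotud.
Rule 3 (intervocalic voicing): /p/ is a voiceless stop between vowels /e/ and /a/, so it voices to [b]. /t/ is a voiceless stop between vowels /o/ and /u/, so it voices to [d]. /rebzeepamraotud/ → rebzeebamraodud.
Rule 4 (nasal place assimilation): /m/ precedes the alveolar consonant /r/, so it assimilates in place to [n]. /rebzeebamraodud/ → rebzeebanraodud.
Rule 5 (final devoicing): /d/ is a voiced stop in word-final position, so it devoices to [t]. /rebzeebanraodud/ → rebzeebanraodut.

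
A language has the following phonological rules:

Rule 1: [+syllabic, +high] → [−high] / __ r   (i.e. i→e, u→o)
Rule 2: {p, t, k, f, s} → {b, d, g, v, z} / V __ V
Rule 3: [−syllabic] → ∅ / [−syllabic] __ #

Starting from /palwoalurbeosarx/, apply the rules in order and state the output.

palwoalorbeozar

Rule 1 (pre-rhotic lowering): /u/ is a high vowel immediately before /r/, so it lowers to [o]. /palwoalurbeosarx/ → palwoalorbeosarx.
Rule 2 (intervocalic voicing): /s/ is a voiceless obstruent between vowels /o/ and /a/, so it voices to [z]. /palwoalorbeosarx/ → palwoalorbeozarx.
Rule 3 (final cluster simplification): /x/ is the second consonant of a word-final cluster /rx/, so it deletes. /palwoalorbeozarx/ → palwoalorbeozar.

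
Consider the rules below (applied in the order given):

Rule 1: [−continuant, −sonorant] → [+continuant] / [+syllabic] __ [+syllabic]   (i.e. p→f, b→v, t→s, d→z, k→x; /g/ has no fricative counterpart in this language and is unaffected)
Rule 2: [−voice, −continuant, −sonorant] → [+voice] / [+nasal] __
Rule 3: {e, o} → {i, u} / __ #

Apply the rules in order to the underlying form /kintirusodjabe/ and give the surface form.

Rule 1 (intervocalic spirantization): /b/ is a stop between vowels /a/ and /e/, so it spirantizes to the fricative [v]. /kintirusodjabe/ → kintirusodjave.
Rule 2 (post-nasal voicing): /t/ is a voiceless stop immediately after the nasal /n/, so it voices to [d]. /kintirusodjave/ → kindirusodjave.
Rule 3 (final vowel raising): /e/ is a mid vowel in word-final position, so it raises to [i]. /kindirusodjave/ → kindirusodjavi.

kindirusodjavi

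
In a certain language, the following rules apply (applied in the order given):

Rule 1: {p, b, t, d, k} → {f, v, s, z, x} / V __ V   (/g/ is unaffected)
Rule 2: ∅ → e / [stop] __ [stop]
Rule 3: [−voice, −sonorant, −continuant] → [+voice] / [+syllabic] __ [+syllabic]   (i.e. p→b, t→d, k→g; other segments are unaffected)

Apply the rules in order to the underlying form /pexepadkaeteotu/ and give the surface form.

pexefadegaeseosu

Rule 1 (intervocalic spirantization): /p/ is a stop between vowels /e/ and /a/, so it spirantizes to the fricative [f]. /t/ is a stop between vowels /e/ and /e/, so it spirantizes to the fricative [s]. /t/ is a stop between vowels /o/ and /u/, so it spirantizes to the fricative [s]. /pexepadkaeteotu/ → pexefadkaeseosu.
Rule 2 (stop-cluster e-epenthesis): /d/ and /k/ form a stop–stop cluster, so [e] is inserted between them. /pexefadkaeseosu/ → pexefadekaeseosu.
Rule 3 (intervocalic voicing): /k/ is a voiceless stop between vowels /e/ and /a/, so it voices to [g]. /pexefadekaeseosu/ → pexefadegaeseosu.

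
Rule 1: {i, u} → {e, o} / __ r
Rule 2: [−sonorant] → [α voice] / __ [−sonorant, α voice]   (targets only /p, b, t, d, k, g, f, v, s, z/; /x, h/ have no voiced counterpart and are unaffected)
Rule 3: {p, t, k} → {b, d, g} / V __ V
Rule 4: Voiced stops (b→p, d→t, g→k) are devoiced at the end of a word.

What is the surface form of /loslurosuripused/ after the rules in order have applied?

loslorosoribuset

Rule 1 (pre-rhotic lowering): /u/ is a high vowel immediately before /r/, so it lowers to [o]. /u/ is a high vowel immediately before /r/, so it lowers to [o]. /loslurosuripused/ → loslorosoripused.
Rule 2 (regressive voicing assimilation): no segment meets the environment; /loslorosoripused/ is unchanged.
Rule 3 (intervocalic voicing): /p/ is a voiceless stop between vowels /i/ and /u/, so it voices to [b]. /loslorosoripused/ → loslorosoribused.
Rule 4 (final devoicing): /d/ is a voiced stop in word-final position, so it devoices to [t]. /loslorosoribused/ → loslorosoribuset.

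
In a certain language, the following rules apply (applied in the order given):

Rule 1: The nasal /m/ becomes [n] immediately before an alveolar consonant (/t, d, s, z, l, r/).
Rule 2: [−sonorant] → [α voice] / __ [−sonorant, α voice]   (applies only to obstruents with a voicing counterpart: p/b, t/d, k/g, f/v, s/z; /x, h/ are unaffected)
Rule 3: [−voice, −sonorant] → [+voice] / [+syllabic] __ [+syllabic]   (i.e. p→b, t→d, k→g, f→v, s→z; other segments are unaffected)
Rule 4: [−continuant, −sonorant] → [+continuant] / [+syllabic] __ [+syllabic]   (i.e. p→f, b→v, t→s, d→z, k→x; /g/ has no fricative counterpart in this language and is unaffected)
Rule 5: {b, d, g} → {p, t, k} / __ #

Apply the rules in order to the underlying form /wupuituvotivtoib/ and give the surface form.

Rule 1 (nasal place assimilation): no segment meets the environment; /wupuituvotivtoib/ is unchanged.
Rule 2 (regressive voicing assimilation): /v/ precedes the voiceless obstruent /t/, so it devoices to [f] by assimilation. /wupuituvotivtoib/ → wupuituvotiftoib.
Rule 3 (intervocalic voicing): /p/ is a voiceless obstruent between vowels /u/ and /u/, so it voices to [b]. /t/ is a voiceless obstruent between vowels /i/ and /u/, so it voices to [d]. /t/ is a voiceless obstruent between vowels /o/ and /i/, so it voices to [d]. /wupuituvotiftoib/ → wubuiduvodiftoib.
Rule 4 (intervocalic spirantization): /b/ is a stop between vowels /u/ and /u/, so it spirantizes to the fricative [v]. /d/ is a stop between vowels /i/ and /u/, so it spirantizes to the fricative [z]. /d/ is a stop between vowels /o/ and /i/, so it spirantizes to the fricative [z]. /wubuiduvodiftoib/ → wuvuizuvoziftoib.
Rule 5 (final devoicing): /b/ is a voiced stop in word-final position, so it devoices to [p]. /wuvuizuvoziftoib/ → wuvuizuvoziftoip.

wuvuizuvoziftoip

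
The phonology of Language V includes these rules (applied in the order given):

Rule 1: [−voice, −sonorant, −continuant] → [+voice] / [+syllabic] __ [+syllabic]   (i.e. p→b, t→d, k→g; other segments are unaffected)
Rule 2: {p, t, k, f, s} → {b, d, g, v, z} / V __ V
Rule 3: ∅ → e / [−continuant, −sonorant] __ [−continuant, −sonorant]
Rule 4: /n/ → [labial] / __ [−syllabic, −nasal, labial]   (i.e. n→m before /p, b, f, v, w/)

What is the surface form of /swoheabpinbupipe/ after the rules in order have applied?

Rule 1 (intervocalic voicing): /p/ is a voiceless stop between vowels /u/ and /i/, so it voices to [b]. /p/ is a voiceless stop between vowels /i/ and /e/, so it voices to [b]. /swoheabpinbupipe/ → swoheabpinbubibe.
Rule 2 (intervocalic voicing): no segment meets the environment; /swoheabpinbubibe/ is unchanged.
Rule 3 (stop-cluster e-epenthesis): /b/ and /p/ form a stop–stop cluster, so [e] is inserted between them. /swoheabpinbubibe/ → swoheabepinbubibe.
Rule 4 (nasal place assimilation): /n/ precedes the labial consonant /b/, so it assimilates in place to [m]. /swoheabepinbubibe/ → swoheabepimbubibe.

swoheabepimbubibe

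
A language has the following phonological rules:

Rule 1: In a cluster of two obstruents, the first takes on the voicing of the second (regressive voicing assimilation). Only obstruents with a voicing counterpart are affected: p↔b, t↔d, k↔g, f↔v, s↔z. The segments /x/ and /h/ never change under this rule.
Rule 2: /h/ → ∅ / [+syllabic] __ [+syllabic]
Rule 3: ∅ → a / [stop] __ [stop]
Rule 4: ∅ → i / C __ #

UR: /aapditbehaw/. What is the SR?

aabadidabeawi

Rule 1 (regressive voicing assimilation): /p/ precedes the voiced obstruent /d/, so it voices to [b] by assimilation. /t/ precedes the voiced obstruent /b/, so it voices to [d] by assimilation. /aapditbehaw/ → aabdidbehaw.
Rule 2 (intervocalic h-deletion): /h/ occurs between vowels /e/ and /a/, so it deletes. /aabdidbehaw/ → aabdidbeaw.
Rule 3 (stop-cluster a-epenthesis): /b/ and /d/ form a stop–stop cluster, so [a] is inserted between them. /d/ and /b/ form a stop–stop cluster, so [a] is inserted between them. /aabdidbeaw/ → aabadidabeaw.
Rule 4 (final i-epenthesis): the form ends in the consonant /w/, so [i] is inserted word-finally. /aabadidabeaw/ → aabadidabeawi.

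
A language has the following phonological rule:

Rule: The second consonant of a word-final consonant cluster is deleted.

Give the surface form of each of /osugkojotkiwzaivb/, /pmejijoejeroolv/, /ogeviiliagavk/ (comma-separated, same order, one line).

/osugkojotkiwzaivb/: /b/ is the second consonant of a word-final cluster /vb/, so it deletes. → [osugkojotkiwzaiv].
/pmejijoejeroolv/: /v/ is the second consonant of a word-final cluster /lv/, so it deletes. → [pmejijoejerool].
/ogeviiliagavk/: /k/ is the second consonant of a word-final cluster /vk/, so it deletes. → [ogeviiliagav].

osugkojotkiwzaiv, pmejijoejerool, ogeviiliagav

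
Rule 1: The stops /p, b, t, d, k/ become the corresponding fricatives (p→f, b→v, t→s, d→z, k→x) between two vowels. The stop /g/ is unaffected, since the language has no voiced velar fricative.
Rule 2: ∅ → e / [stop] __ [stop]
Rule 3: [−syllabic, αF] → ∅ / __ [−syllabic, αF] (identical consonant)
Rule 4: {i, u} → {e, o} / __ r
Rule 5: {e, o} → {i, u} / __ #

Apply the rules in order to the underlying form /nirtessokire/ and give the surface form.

nertesoxeri

Rule 1 (intervocalic spirantization): /k/ is a stop between vowels /o/ and /i/, so it spirantizes to the fricative [x]. /nirtessokire/ → nirtessoxire.
Rule 2 (stop-cluster e-epenthesis): no segment meets the environment; /nirtessoxire/ is unchanged.
Rule 3 (degemination): /ss/ is a geminate; the first /s/ deletes. /nirtessoxire/ → nirtesoxire.
Rule 4 (pre-rhotic lowering): /i/ is a high vowel immediately before /r/, so it lowers to [e]. /i/ is a high vowel immediately before /r/, so it lowers to [e]. /nirtesoxire/ → nertesoxere.
Rule 5 (final vowel raising): /e/ is a mid vowel in word-final position, so it raises to [i]. /nertesoxere/ → nertesoxeri.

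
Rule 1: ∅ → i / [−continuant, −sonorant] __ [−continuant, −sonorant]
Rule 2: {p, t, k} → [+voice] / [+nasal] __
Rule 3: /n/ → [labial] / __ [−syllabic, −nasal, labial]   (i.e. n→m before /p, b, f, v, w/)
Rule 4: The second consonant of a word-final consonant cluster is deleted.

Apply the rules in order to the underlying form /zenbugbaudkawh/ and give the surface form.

zembugibaudikaw

Rule 1 (stop-cluster i-epenthesis): /g/ and /b/ form a stop–stop cluster, so [i] is inserted between them. /d/ and /k/ form a stop–stop cluster, so [i] is inserted between them. /zenbugbaudkawh/ → zenbugibaudikawh.
Rule 2 (post-nasal voicing): no segment meets the environment; /zenbugibaudikawh/ is unchanged.
Rule 3 (nasal place assimilation): /n/ precedes the labial consonant /b/, so it assimilates in place to [m]. /zenbugibaudikawh/ → zembugibaudikawh.
Rule 4 (final cluster simplification): /h/ is the second consonant of a word-final cluster /wh/, so it deletes. /zembugibaudikawh/ → zembugibaudikaw.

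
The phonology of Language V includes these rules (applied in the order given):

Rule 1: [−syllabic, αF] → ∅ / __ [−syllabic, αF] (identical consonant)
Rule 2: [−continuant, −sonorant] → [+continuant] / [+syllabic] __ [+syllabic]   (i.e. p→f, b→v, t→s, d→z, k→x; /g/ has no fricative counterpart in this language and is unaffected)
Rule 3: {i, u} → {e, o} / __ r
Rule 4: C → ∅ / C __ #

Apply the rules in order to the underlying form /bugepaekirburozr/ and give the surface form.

bugefaexerboroz

Rule 1 (degemination): no segment meets the environment; /bugepaekirburozr/ is unchanged.
Rule 2 (intervocalic spirantization): /p/ is a stop between vowels /e/ and /a/, so it spirantizes to the fricative [f]. /k/ is a stop between vowels /e/ and /i/, so it spirantizes to the fricative [x]. /bugepaekirburozr/ → bugefaexirburozr.
Rule 3 (pre-rhotic lowering): /i/ is a high vowel immediately before /r/, so it lowers to [e]. /u/ is a high vowel immediately before /r/, so it lowers to [o]. /bugefaexirburozr/ → bugefaexerborozr.
Rule 4 (final cluster simplification): /r/ is the second consonant of a word-final cluster /zr/, so it deletes. /bugefaexerborozr/ → bugefaexerboroz.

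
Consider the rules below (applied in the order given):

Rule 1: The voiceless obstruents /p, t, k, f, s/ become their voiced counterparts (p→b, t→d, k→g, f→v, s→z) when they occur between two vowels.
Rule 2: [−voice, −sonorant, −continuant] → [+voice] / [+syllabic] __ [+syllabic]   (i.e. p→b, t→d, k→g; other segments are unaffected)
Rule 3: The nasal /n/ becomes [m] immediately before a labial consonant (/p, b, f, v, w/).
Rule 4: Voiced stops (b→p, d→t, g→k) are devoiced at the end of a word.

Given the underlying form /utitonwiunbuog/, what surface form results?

udidomwiumbuok

Rule 1 (intervocalic voicing): /t/ is a voiceless obstruent between vowels /u/ and /i/, so it voices to [d]. /t/ is a voiceless obstruent between vowels /i/ and /o/, so it voices to [d]. /utitonwiunbuog/ → udidonwiunbuog.
Rule 2 (intervocalic voicing): no segment meets the environment; /udidonwiunbuog/ is unchanged.
Rule 3 (nasal place assimilation): /n/ precedes the labial consonant /w/, so it assimilates in place to [m]. /n/ precedes the labial consonant /b/, so it assimilates in place to [m]. /udidonwiunbuog/ → udidomwiumbuog.
Rule 4 (final devoicing): /g/ is a voiced stop in word-final position, so it devoices to [k]. /udidomwiumbuog/ → udidomwiumbuok.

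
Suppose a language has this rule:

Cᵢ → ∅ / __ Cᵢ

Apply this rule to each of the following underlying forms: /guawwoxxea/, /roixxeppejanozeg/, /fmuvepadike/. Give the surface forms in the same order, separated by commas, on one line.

guawoxea, roixepejanozeg, fmuvepadike

/guawwoxxea/: /ww/ is a geminate; the first /w/ deletes. /xx/ is a geminate; the first /x/ deletes. → [guawoxea].
/roixxeppejanozeg/: /xx/ is a geminate; the first /x/ deletes. /pp/ is a geminate; the first /p/ deletes. → [roixepejanozeg].
/fmuvepadike/: the rule's environment is not met; surfaces unchanged as [fmuvepadike].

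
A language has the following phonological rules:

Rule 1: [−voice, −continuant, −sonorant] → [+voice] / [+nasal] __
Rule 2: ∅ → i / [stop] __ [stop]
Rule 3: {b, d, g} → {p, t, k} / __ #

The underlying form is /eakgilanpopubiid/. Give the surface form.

eakigilanbopubiit

Rule 1 (post-nasal voicing): /p/ is a voiceless stop immediately after the nasal /n/, so it voices to [b]. /eakgilanpopubiid/ → eakgilanbopubiid.
Rule 2 (stop-cluster i-epenthesis): /k/ and /g/ form a stop–stop cluster, so [i] is inserted between them. /eakgilanbopubiid/ → eakigilanbopubiid.
Rule 3 (final devoicing): /d/ is a voiced stop in word-final position, so it devoices to [t]. /eakigilanbopubiid/ → eakigilanbopubiit.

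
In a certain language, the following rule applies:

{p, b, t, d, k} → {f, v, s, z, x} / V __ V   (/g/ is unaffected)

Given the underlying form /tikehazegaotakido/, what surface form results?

tixehazegaosaxizo

/k/ is a stop between vowels /i/ and /e/, so it spirantizes to the fricative [x].
/t/ is a stop between vowels /o/ and /a/, so it spirantizes to the fricative [s].
/k/ is a stop between vowels /a/ and /i/, so it spirantizes to the fricative [x].
/d/ is a stop between vowels /i/ and /o/, so it spirantizes to the fricative [z].
Surface form: [tixehazegaosaxizo].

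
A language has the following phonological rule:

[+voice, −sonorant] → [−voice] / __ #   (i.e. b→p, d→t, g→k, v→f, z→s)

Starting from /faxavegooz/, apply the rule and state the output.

Scanning /faxavegooz/: /v/ at position 5 is not in the conditioning environment; /g/ at position 7 is not in the conditioning environment; /z/ is a voiced obstruent in word-final position, so it devoices to [s].
Result: [faxavegoos].

faxavegoos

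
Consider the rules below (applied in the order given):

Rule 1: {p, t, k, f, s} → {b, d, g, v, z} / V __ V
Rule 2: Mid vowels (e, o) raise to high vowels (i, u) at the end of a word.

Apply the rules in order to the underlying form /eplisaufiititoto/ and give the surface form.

Rule 1 (intervocalic voicing): /s/ is a voiceless obstruent between vowels /i/ and /a/, so it voices to [z]. /f/ is a voiceless obstruent between vowels /u/ and /i/, so it voices to [v]. /t/ is a voiceless obstruent between vowels /i/ and /i/, so it voices to [d]. /t/ is a voiceless obstruent between vowels /i/ and /o/, so it voices to [d]. /t/ is a voiceless obstruent between vowels /o/ and /o/, so it voices to [d]. /eplisaufiititoto/ → eplizauviididodo.
Rule 2 (final vowel raising): /o/ is a mid vowel in word-final position, so it raises to [u]. /eplizauviididodo/ → eplizauviididodu.

eplizauviididodu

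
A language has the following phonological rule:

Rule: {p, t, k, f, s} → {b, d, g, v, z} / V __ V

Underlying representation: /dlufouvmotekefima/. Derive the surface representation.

/f/ is a voiceless obstruent between vowels /u/ and /o/, so it voices to [v].
/t/ is a voiceless obstruent between vowels /o/ and /e/, so it voices to [d].
/k/ is a voiceless obstruent between vowels /e/ and /e/, so it voices to [g].
/f/ is a voiceless obstruent between vowels /e/ and /i/, so it voices to [v].
Surface form: [dluvouvmodegevima].

dluvouvmodegevima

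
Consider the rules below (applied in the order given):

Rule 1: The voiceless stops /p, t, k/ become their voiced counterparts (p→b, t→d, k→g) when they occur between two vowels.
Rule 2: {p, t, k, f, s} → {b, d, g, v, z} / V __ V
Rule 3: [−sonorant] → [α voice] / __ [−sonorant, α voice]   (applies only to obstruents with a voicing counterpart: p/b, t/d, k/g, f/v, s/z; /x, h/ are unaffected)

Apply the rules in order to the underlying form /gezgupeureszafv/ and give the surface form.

Rule 1 (intervocalic voicing): /p/ is a voiceless stop between vowels /u/ and /e/, so it voices to [b]. /gezgupeureszafv/ → gezgubeureszafv.
Rule 2 (intervocalic voicing): no segment meets the environment; /gezgubeureszafv/ is unchanged.
Rule 3 (regressive voicing assimilation): /s/ precedes the voiced obstruent /z/, so it voices to [z] by assimilation. /f/ precedes the voiced obstruent /v/, so it voices to [v] by assimilation. /gezgubeureszafv/ → gezgubeurezzavv.

gezgubeurezzavv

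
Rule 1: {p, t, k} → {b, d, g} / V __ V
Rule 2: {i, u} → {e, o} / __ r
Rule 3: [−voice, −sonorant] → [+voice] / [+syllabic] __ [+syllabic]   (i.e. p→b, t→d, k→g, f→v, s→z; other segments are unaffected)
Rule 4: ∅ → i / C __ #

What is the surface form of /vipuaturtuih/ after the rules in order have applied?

Rule 1 (intervocalic voicing): /p/ is a voiceless stop between vowels /i/ and /u/, so it voices to [b]. /t/ is a voiceless stop between vowels /a/ and /u/, so it voices to [d]. /vipuaturtuih/ → vibuadurtuih.
Rule 2 (pre-rhotic lowering): /u/ is a high vowel immediately before /r/, so it lowers to [o]. /vibuadurtuih/ → vibuadortuih.
Rule 3 (intervocalic voicing): no segment meets the environment; /vibuadortuih/ is unchanged.
Rule 4 (final i-epenthesis): the form ends in the consonant /h/, so [i] is inserted word-finally. /vibuadortuih/ → vibuadortuihi.

vibuadortuihi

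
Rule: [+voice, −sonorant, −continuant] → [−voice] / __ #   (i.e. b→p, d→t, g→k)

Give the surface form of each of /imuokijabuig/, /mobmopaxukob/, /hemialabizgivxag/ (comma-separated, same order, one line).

imuokijabuik, mobmopaxukop, hemialabizgivxak

/imuokijabuig/: /g/ is a voiced stop in word-final position, so it devoices to [k]. → [imuokijabuik].
/mobmopaxukob/: /b/ is a voiced stop in word-final position, so it devoices to [p]. → [mobmopaxukop].
/hemialabizgivxag/: /g/ is a voiced stop in word-final position, so it devoices to [k]. → [hemialabizgivxak].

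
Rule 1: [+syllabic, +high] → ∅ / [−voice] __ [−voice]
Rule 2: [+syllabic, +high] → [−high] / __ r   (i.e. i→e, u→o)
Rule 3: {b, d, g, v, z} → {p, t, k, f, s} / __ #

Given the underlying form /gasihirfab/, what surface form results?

Rule 1 (high vowel syncope): /i/ is a high vowel flanked by voiceless consonants /s/ and /h/, so it deletes. /gasihirfab/ → gashirfab.
Rule 2 (pre-rhotic lowering): /i/ is a high vowel immediately before /r/, so it lowers to [e]. /gashirfab/ → gasherfab.
Rule 3 (final devoicing): /b/ is a voiced obstruent in word-final position, so it devoices to [p]. /gasherfab/ → gasherfap.

gasherfap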